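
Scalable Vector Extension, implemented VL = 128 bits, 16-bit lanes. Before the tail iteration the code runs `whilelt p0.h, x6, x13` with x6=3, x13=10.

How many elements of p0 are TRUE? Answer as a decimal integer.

register lanes = 128/16 = 8
p0[j] = (3+j < 10); true for j=0..6 → 7 lanes set

vl = 7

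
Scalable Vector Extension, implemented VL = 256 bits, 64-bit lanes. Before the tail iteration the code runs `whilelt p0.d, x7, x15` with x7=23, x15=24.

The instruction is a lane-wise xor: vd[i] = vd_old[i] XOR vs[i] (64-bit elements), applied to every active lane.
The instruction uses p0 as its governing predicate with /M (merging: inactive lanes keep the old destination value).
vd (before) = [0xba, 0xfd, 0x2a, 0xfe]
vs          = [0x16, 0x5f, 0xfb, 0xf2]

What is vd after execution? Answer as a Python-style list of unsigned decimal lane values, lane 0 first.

vd = [172, 253, 42, 254]

register lanes = 256/64 = 4
whilelt: lane j active iff 23+j < 24 → j < 1 → 1 active
lane  0: xor(0xba,0x16) ⇒ 0xac
lane  1: tail/keep ⇒ 0xfd
lane  2: tail/keep ⇒ 0x2a
lane  3: tail/keep ⇒ 0xfe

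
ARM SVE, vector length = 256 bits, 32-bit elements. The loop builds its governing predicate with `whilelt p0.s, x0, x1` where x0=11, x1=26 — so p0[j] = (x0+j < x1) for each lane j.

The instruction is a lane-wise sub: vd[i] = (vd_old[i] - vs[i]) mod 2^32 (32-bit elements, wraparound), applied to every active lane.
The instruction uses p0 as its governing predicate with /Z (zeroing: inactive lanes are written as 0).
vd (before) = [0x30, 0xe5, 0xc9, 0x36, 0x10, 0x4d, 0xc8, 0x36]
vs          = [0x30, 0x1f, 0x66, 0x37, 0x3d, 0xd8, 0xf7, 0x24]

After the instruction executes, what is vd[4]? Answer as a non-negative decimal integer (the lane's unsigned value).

register lanes = 256/32 = 8
active while 11+j < 26, i.e. j ∈ [0,15) capped at 8 ⇒ 8
vd[0] sub(0x30,0x30) -> 0x00
vd[1] sub(0xe5,0x1f) -> 0xc6
vd[2] sub(0xc9,0x66) -> 0x63
vd[3] sub(0x36,0x37) -> 0xffffffff
vd[4] sub(0x10,0x3d) -> 0xffffffd3
vd[5] sub(0x4d,0xd8) -> 0xffffff75
vd[6] sub(0xc8,0xf7) -> 0xffffffd1
vd[7] sub(0x36,0x24) -> 0x12

vd[4] = 4294967251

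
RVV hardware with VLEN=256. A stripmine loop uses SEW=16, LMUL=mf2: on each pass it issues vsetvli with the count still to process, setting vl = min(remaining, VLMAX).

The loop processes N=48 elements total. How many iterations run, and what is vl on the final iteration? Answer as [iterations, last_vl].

[iterations, last_vl] = [6, 8]

VLMAX = VLEN×LMUL/SEW = 256×1/2/16 = 8
48 elements at 8/iter → 6 passes, remainder 8 on the last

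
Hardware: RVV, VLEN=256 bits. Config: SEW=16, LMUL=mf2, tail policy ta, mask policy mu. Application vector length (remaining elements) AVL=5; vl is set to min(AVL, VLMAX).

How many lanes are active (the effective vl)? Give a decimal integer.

lanes per group: 256·1/2/16 = 8
AVL=5 ≤ VLMAX=8, so vl = 5

vl = 5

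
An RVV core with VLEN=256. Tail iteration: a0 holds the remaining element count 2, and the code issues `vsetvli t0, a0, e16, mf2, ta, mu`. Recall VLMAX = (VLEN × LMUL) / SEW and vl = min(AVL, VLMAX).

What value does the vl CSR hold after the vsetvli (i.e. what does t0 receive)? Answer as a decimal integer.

VLMAX = (256 × 1/2) / 16 = 8 lanes
vl = min(AVL, VLMAX) = min(2, 8) = 2

vl = 2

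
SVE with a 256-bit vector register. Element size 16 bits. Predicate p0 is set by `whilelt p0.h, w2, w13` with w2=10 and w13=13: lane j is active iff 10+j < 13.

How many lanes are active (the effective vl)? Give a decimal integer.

vl = 3

256-bit reg / 16-bit elem → 16 lanes
active while 10+j < 13, i.e. j ∈ [0,3) capped at 16 ⇒ 3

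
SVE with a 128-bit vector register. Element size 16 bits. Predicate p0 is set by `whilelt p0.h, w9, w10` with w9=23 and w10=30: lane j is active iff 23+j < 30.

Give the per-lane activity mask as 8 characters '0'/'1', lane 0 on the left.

128-bit reg / 16-bit elem → 8 lanes
p0[j] = (23+j < 30); true for j=0..6 → 7 lanes set
bits (lane 0 leftmost): 11111110

predicate = 11111110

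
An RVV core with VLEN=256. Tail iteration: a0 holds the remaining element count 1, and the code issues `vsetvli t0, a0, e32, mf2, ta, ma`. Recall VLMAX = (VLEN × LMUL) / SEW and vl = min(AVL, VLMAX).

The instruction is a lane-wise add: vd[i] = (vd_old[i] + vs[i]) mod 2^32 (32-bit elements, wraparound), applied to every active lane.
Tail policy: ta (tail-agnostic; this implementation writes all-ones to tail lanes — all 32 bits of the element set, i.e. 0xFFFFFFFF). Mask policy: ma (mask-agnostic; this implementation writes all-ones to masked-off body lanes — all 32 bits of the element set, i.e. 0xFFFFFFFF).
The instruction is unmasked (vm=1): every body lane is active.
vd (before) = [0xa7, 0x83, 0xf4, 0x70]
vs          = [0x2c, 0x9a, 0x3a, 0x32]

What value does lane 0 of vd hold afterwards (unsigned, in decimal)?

VLMAX = VLEN×LMUL/SEW = 256×1/2/32 = 4
vl ← min(1, 4) = 1
vd[0] add(0xa7,0x2c) -> 0xd3
vd[1] tail/ones -> 0xffffffff
vd[2] tail/ones -> 0xffffffff
vd[3] tail/ones -> 0xffffffff

vd[0] = 211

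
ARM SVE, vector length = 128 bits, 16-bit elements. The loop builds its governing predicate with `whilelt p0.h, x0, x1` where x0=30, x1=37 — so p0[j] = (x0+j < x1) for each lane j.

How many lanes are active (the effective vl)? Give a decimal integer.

register lanes = 128/16 = 8
p0[j] = (30+j < 37); true for j=0..6 → 7 lanes set

vl = 7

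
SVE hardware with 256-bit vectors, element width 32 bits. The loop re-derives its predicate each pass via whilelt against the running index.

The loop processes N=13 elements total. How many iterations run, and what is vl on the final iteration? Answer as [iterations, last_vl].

256-bit reg / 32-bit elem → 8 lanes
13 elements at 8/iter → 2 passes, remainder 5 on the last

[iterations, last_vl] = [2, 5]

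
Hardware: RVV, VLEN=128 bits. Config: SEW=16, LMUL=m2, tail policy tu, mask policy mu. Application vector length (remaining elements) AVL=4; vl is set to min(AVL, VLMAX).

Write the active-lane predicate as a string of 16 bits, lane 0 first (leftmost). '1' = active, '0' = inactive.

predicate = 1111000000000000

VLMAX = (128 × 2) / 16 = 16 lanes
vl ← min(4, 16) = 4
bits (lane 0 leftmost): 1111000000000000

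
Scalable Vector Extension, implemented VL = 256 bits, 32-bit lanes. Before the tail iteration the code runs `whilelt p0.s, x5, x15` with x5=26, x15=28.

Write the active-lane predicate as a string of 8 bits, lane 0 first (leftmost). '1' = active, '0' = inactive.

register lanes = 256/32 = 8
p0[j] = (26+j < 28); true for j=0..1 → 2 lanes set
bits (lane 0 leftmost): 11000000

predicate = 11000000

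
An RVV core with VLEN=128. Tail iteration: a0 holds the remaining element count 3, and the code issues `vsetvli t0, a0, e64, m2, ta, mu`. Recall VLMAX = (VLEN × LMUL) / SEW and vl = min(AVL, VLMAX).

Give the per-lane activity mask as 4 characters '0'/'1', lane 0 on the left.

lanes per group: 128·2/64 = 4
vl ← min(3, 4) = 3
bits (lane 0 leftmost): 1110

predicate = 1110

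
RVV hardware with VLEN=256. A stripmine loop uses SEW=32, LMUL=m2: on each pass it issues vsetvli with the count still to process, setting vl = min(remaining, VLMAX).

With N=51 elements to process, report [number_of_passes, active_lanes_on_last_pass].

[iterations, last_vl] = [4, 3]

lanes per group: 256·2/32 = 16
51 elements at 16/iter → 4 passes, remainder 3 on the last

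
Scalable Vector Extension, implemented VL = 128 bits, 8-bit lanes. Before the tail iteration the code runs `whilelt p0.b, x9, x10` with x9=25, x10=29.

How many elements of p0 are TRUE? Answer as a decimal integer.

vl = 4

lane count: 128 div 8 = 16
active while 25+j < 29, i.e. j ∈ [0,4) capped at 16 ⇒ 4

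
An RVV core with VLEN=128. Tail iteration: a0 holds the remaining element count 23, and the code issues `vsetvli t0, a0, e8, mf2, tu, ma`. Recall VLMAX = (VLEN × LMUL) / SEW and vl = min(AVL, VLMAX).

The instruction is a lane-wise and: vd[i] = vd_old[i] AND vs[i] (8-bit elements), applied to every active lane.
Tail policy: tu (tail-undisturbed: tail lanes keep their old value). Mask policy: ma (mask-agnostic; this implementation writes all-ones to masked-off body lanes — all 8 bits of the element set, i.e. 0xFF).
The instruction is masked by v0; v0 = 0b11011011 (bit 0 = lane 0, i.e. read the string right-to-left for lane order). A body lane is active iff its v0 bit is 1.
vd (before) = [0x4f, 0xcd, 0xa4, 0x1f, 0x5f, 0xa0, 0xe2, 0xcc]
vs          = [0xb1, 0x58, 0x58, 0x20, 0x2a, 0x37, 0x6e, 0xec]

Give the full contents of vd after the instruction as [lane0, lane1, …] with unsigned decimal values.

VLMAX = VLEN×LMUL/SEW = 128×1/2/8 = 8
AVL=23 > VLMAX=8, so vl = 8
vd[0] and(0x4f,0xb1) -> 0x01
vd[1] and(0xcd,0x58) -> 0x48
vd[2] mask-off/ones -> 0xff
vd[3] and(0x1f,0x20) -> 0x00
vd[4] and(0x5f,0x2a) -> 0x0a
vd[5] mask-off/ones -> 0xff
vd[6] and(0xe2,0x6e) -> 0x62
vd[7] and(0xcc,0xec) -> 0xcc

vd = [1, 72, 255, 0, 10, 255, 98, 204]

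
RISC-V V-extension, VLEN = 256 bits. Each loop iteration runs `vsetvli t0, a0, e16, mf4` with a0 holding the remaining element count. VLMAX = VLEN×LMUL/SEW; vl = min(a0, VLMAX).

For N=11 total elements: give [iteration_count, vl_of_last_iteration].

[iterations, last_vl] = [3, 3]

lanes per group: 256·1/4/16 = 4
N=11: ⌈11/4⌉ = 3 iters; last vl = 11 − 2×4 = 3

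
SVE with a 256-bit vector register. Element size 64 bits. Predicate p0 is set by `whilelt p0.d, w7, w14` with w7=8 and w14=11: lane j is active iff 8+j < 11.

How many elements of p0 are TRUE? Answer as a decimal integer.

256-bit reg / 64-bit elem → 4 lanes
active while 8+j < 11, i.e. j ∈ [0,3) capped at 4 ⇒ 3

vl = 3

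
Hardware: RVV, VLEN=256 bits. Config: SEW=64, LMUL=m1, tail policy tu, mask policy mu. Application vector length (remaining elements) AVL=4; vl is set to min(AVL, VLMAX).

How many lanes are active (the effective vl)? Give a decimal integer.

vl = 4

lanes per group: 256·1/64 = 4
AVL=4 ≤ VLMAX=4, so vl = 4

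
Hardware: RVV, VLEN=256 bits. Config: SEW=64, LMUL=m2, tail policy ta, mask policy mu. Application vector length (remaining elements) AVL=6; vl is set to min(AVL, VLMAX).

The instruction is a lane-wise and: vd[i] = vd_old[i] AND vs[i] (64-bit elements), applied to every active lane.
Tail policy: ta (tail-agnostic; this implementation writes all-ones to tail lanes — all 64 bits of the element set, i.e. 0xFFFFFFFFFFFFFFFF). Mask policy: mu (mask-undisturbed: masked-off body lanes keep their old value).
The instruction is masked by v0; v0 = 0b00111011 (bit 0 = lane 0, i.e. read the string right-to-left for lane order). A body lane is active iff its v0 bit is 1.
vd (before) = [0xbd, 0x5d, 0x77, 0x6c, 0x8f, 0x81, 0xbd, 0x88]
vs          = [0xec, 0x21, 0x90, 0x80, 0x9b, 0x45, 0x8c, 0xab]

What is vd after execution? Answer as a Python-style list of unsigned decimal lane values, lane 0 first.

lanes per group: 256·2/64 = 8
vl = min(AVL, VLMAX) = min(6, 8) = 6
[0] and(0xbd,0xec) = 0xac
[1] and(0x5d,0x21) = 0x01
[2] mask-off/keep = 0x77
[3] and(0x6c,0x80) = 0x00
[4] and(0x8f,0x9b) = 0x8b
[5] and(0x81,0x45) = 0x01
[6] tail/ones = 0xffffffffffffffff
[7] tail/ones = 0xffffffffffffffff

vd = [172, 1, 119, 0, 139, 1, 18446744073709551615, 18446744073709551615]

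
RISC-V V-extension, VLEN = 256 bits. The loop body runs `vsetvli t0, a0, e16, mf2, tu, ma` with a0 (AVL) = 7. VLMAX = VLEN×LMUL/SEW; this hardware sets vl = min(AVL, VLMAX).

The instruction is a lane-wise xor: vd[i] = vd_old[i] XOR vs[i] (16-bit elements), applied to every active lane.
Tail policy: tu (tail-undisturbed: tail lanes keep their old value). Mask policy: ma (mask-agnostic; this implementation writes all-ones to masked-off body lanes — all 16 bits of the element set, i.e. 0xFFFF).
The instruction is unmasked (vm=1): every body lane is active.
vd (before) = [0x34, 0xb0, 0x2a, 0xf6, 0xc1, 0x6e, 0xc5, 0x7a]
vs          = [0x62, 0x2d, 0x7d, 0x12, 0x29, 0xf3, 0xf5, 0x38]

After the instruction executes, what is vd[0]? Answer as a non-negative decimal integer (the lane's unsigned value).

lanes per group: 256·1/2/16 = 8
vl = min(AVL, VLMAX) = min(7, 8) = 7
  i=0: xor(0x34,0x62) → 86
  i=1: xor(0xb0,0x2d) → 157
  i=2: xor(0x2a,0x7d) → 87
  i=3: xor(0xf6,0x12) → 228
  i=4: xor(0xc1,0x29) → 232
  i=5: xor(0x6e,0xf3) → 157
  i=6: xor(0xc5,0xf5) → 48
  i=7: tail/keep → 122

vd[0] = 86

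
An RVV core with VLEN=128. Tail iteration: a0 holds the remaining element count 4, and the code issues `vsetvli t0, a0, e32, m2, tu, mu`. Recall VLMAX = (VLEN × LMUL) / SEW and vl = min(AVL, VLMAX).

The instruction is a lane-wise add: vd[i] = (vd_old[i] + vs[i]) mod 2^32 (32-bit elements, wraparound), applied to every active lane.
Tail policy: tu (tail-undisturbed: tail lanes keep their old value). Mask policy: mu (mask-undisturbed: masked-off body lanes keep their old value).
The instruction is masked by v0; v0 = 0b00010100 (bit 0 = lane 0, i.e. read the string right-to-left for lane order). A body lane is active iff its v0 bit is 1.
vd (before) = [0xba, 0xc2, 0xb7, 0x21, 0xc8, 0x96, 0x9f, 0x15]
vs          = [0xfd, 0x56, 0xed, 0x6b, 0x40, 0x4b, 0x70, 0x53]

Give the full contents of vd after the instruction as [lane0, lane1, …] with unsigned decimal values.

vd = [186, 194, 420, 33, 200, 150, 159, 21]

VLMAX = (128 × 2) / 32 = 8 lanes
vl = min(AVL, VLMAX) = min(4, 8) = 4
  i=0: mask-off/keep → 186
  i=1: mask-off/keep → 194
  i=2: add(0xb7,0xed) → 420
  i=3: mask-off/keep → 33
  i=4: tail/keep → 200
  i=5: tail/keep → 150
  i=6: tail/keep → 159
  i=7: tail/keep → 21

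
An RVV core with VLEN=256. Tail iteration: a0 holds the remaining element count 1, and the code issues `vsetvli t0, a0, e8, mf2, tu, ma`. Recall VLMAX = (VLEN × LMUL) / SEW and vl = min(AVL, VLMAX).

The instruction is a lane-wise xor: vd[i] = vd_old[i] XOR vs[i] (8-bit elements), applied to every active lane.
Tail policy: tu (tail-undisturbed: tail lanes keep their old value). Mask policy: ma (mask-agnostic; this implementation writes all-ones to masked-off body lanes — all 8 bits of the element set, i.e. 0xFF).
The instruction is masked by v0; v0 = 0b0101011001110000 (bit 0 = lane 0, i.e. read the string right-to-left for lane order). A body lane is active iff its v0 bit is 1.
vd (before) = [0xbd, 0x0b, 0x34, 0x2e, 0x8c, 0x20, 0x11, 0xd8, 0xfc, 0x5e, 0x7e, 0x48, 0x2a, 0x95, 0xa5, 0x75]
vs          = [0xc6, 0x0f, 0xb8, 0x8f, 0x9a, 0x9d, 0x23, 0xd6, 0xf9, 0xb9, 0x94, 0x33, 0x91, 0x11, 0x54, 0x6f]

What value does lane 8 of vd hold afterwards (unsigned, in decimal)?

VLMAX = (256 × 1/2) / 8 = 16 lanes
vl ← min(1, 16) = 1
[0] mask-off/ones = 0xff
[1] tail/keep = 0x0b
[2] tail/keep = 0x34
[3] tail/keep = 0x2e
[4] tail/keep = 0x8c
[5] tail/keep = 0x20
[6] tail/keep = 0x11
[7] tail/keep = 0xd8
[8] tail/keep = 0xfc
[9] tail/keep = 0x5e
[10] tail/keep = 0x7e
[11] tail/keep = 0x48
[12] tail/keep = 0x2a
[13] tail/keep = 0x95
[14] tail/keep = 0xa5
[15] tail/keep = 0x75

vd[8] = 252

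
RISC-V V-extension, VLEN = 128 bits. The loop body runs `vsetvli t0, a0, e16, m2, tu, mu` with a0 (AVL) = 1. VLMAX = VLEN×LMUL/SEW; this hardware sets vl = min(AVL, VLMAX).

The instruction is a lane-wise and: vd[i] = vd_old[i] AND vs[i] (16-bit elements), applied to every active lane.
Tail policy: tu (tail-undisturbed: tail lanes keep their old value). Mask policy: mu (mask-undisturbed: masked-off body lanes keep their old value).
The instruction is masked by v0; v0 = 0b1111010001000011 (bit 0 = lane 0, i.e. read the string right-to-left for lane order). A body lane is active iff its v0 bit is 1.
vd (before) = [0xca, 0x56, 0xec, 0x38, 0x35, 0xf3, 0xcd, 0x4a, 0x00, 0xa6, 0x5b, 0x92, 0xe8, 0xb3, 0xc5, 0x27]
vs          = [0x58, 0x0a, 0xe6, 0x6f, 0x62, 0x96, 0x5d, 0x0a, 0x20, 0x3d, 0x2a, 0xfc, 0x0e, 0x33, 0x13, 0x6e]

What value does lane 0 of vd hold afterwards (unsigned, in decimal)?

vd[0] = 72

VLMAX = VLEN×LMUL/SEW = 128×2/16 = 16
AVL=1 ≤ VLMAX=16, so vl = 1
lane  0: and(0xca,0x58) ⇒ 0x48
lane  1: tail/keep ⇒ 0x56
lane  2: tail/keep ⇒ 0xec
lane  3: tail/keep ⇒ 0x38
lane  4: tail/keep ⇒ 0x35
lane  5: tail/keep ⇒ 0xf3
lane  6: tail/keep ⇒ 0xcd
lane  7: tail/keep ⇒ 0x4a
lane  8: tail/keep ⇒ 0x00
lane  9: tail/keep ⇒ 0xa6
lane 10: tail/keep ⇒ 0x5b
lane 11: tail/keep ⇒ 0x92
lane 12: tail/keep ⇒ 0xe8
lane 13: tail/keep ⇒ 0xb3
lane 14: tail/keep ⇒ 0xc5
lane 15: tail/keep ⇒ 0x27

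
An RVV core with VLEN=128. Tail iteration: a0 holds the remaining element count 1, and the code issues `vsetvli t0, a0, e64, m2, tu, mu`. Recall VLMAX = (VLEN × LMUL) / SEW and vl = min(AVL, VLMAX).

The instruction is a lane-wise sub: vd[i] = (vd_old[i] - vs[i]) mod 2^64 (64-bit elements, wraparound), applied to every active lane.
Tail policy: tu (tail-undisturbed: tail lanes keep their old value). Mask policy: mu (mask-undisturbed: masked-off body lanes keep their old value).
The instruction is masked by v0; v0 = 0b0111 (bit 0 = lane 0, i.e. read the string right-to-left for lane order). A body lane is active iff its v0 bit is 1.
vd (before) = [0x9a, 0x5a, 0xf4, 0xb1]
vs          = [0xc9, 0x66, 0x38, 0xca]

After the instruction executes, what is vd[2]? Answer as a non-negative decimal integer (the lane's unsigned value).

vd[2] = 244

VLMAX = (128 × 2) / 64 = 4 lanes
AVL=1 ≤ VLMAX=4, so vl = 1
[0] sub(0x9a,0xc9) = 0xffffffffffffffd1
[1] tail/keep = 0x5a
[2] tail/keep = 0xf4
[3] tail/keep = 0xb1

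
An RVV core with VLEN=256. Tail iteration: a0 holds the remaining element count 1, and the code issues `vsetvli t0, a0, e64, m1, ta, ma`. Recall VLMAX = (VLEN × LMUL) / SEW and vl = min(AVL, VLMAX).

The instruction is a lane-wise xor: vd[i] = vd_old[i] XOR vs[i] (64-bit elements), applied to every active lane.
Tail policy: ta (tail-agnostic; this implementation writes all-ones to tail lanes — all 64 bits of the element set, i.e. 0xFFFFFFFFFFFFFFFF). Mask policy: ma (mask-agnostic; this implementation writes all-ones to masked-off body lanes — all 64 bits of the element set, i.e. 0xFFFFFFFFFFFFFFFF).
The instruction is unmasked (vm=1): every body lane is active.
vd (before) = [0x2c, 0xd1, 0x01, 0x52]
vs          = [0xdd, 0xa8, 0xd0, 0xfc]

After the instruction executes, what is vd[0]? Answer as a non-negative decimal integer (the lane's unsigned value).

vd[0] = 241

VLMAX = VLEN×LMUL/SEW = 256×1/64 = 4
vl = min(AVL, VLMAX) = min(1, 4) = 1
[0] xor(0x2c,0xdd) = 0xf1
[1] tail/ones = 0xffffffffffffffff
[2] tail/ones = 0xffffffffffffffff
[3] tail/ones = 0xffffffffffffffff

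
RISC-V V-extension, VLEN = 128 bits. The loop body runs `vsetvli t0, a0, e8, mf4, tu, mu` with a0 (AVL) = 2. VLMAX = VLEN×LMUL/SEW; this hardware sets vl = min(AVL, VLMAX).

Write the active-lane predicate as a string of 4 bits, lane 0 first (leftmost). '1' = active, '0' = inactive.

VLMAX = (128 × 1/4) / 8 = 4 lanes
vl ← min(2, 4) = 2
bits (lane 0 leftmost): 1100

predicate = 1100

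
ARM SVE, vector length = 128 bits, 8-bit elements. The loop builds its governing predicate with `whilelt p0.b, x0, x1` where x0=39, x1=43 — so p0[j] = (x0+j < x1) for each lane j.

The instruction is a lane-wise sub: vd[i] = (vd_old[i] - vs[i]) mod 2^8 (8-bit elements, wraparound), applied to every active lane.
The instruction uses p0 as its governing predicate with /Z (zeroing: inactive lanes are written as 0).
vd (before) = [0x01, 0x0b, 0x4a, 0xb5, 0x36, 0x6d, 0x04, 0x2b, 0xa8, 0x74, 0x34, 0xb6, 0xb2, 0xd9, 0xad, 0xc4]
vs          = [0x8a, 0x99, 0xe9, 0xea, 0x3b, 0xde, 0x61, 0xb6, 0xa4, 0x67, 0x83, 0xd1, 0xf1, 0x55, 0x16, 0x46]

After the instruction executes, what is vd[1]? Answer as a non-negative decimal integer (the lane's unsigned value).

vd[1] = 114

lane count: 128 div 8 = 16
whilelt: lane j active iff 39+j < 43 → j < 4 → 4 active
  i=0: sub(0x01,0x8a) → 119
  i=1: sub(0x0b,0x99) → 114
  i=2: sub(0x4a,0xe9) → 97
  i=3: sub(0xb5,0xea) → 203
  i=4: tail/zero → 0
  i=5: tail/zero → 0
  i=6: tail/zero → 0
  i=7: tail/zero → 0
  i=8: tail/zero → 0
  i=9: tail/zero → 0
  i=10: tail/zero → 0
  i=11: tail/zero → 0
  i=12: tail/zero → 0
  i=13: tail/zero → 0
  i=14: tail/zero → 0
  i=15: tail/zero → 0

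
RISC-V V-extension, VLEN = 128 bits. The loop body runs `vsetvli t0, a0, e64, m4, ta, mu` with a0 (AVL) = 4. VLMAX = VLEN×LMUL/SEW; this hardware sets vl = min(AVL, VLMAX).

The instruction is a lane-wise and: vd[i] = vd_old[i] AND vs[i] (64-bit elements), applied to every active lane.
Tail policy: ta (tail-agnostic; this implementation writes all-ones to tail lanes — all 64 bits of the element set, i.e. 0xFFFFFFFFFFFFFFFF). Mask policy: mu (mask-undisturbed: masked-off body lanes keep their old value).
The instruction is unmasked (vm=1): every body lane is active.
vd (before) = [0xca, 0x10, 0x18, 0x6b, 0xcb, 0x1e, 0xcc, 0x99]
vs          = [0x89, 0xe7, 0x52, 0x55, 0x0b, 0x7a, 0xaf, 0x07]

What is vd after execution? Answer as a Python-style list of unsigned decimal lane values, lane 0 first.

vd = [136, 0, 16, 65, 18446744073709551615, 18446744073709551615, 18446744073709551615, 18446744073709551615]

VLMAX = VLEN×LMUL/SEW = 128×4/64 = 8
vl ← min(4, 8) = 4
  i=0: and(0xca,0x89) → 136
  i=1: and(0x10,0xe7) → 0
  i=2: and(0x18,0x52) → 16
  i=3: and(0x6b,0x55) → 65
  i=4: tail/ones → 18446744073709551615
  i=5: tail/ones → 18446744073709551615
  i=6: tail/ones → 18446744073709551615
  i=7: tail/ones → 18446744073709551615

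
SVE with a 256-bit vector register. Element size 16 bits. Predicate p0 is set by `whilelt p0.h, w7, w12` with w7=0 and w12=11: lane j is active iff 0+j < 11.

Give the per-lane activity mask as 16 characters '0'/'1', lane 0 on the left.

register lanes = 256/16 = 16
p0[j] = (0+j < 11); true for j=0..10 → 11 lanes set
bits (lane 0 leftmost): 1111111111100000

predicate = 1111111111100000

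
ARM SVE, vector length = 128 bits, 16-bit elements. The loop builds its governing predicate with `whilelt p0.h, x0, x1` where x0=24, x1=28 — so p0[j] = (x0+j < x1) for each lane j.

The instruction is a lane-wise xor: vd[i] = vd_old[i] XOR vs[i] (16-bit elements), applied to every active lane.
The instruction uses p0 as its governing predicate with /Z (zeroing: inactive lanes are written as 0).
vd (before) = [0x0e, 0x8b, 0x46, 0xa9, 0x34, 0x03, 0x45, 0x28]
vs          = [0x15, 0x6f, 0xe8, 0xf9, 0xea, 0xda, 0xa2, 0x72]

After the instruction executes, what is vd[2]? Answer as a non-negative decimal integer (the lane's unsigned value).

register lanes = 128/16 = 8
whilelt: lane j active iff 24+j < 28 → j < 4 → 4 active
vd[0] xor(0x0e,0x15) -> 0x1b
vd[1] xor(0x8b,0x6f) -> 0xe4
vd[2] xor(0x46,0xe8) -> 0xae
vd[3] xor(0xa9,0xf9) -> 0x50
vd[4] tail/zero -> 0x00
vd[5] tail/zero -> 0x00
vd[6] tail/zero -> 0x00
vd[7] tail/zero -> 0x00

vd[2] = 174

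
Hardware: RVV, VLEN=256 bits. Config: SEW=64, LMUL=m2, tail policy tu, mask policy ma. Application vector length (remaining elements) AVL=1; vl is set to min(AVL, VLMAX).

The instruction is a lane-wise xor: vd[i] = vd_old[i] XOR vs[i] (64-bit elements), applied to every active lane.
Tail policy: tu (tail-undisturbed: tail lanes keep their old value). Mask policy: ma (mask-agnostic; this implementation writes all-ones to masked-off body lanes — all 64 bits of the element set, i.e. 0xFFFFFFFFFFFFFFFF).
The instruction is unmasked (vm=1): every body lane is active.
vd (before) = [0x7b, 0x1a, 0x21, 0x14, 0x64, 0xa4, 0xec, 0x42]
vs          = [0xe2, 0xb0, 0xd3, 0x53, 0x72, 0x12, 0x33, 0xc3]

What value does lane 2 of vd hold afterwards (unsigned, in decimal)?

VLMAX = VLEN×LMUL/SEW = 256×2/64 = 8
vl = min(AVL, VLMAX) = min(1, 8) = 1
  i=0: xor(0x7b,0xe2) → 153
  i=1: tail/keep → 26
  i=2: tail/keep → 33
  i=3: tail/keep → 20
  i=4: tail/keep → 100
  i=5: tail/keep → 164
  i=6: tail/keep → 236
  i=7: tail/keep → 66

vd[2] = 33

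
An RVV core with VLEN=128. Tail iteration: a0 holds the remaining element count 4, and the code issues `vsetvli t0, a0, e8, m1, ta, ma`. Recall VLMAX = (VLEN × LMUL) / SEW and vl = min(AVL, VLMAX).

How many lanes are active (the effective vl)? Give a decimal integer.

vl = 4

VLMAX = VLEN×LMUL/SEW = 128×1/8 = 16
vl = min(AVL, VLMAX) = min(4, 16) = 4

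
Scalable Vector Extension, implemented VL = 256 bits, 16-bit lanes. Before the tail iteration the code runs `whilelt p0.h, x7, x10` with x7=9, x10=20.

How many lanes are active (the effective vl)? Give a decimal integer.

lane count: 256 div 16 = 16
whilelt: lane j active iff 9+j < 20 → j < 11 → 11 active

vl = 11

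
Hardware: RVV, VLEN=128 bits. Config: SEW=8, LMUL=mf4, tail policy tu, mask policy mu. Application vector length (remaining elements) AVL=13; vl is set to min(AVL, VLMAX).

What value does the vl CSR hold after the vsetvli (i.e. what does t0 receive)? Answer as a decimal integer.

vl = 4

VLMAX = (128 × 1/4) / 8 = 4 lanes
AVL=13 > VLMAX=4, so vl = 4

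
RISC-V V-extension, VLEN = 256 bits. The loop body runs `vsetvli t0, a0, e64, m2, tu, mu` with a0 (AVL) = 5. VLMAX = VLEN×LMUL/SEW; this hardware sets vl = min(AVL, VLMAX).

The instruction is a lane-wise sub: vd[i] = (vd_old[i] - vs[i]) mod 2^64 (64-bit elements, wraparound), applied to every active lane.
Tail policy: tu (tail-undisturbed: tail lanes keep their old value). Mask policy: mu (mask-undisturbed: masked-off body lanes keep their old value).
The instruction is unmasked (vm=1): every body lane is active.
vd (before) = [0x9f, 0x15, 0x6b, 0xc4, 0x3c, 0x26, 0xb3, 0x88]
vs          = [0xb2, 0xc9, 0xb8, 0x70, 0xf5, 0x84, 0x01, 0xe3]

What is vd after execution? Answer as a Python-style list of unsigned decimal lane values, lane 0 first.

VLMAX = (256 × 2) / 64 = 8 lanes
vl ← min(5, 8) = 5
vd[0] sub(0x9f,0xb2) -> 0xffffffffffffffed
vd[1] sub(0x15,0xc9) -> 0xffffffffffffff4c
vd[2] sub(0x6b,0xb8) -> 0xffffffffffffffb3
vd[3] sub(0xc4,0x70) -> 0x54
vd[4] sub(0x3c,0xf5) -> 0xffffffffffffff47
vd[5] tail/keep -> 0x26
vd[6] tail/keep -> 0xb3
vd[7] tail/keep -> 0x88

vd = [18446744073709551597, 18446744073709551436, 18446744073709551539, 84, 18446744073709551431, 38, 179, 136]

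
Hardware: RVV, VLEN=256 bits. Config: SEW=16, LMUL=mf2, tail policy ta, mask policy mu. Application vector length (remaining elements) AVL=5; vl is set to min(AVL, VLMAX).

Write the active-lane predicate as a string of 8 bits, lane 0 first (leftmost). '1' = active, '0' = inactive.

VLMAX = VLEN×LMUL/SEW = 256×1/2/16 = 8
AVL=5 ≤ VLMAX=8, so vl = 5
bits (lane 0 leftmost): 11111000

predicate = 11111000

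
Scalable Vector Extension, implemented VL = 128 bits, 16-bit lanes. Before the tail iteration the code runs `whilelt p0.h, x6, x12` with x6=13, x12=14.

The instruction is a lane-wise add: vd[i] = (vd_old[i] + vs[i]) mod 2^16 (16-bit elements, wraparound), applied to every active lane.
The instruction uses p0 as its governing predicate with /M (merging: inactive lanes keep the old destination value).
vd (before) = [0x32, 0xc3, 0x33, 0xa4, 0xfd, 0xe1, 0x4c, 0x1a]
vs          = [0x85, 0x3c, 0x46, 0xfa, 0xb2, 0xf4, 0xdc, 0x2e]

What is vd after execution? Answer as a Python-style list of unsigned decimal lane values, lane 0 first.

register lanes = 128/16 = 8
whilelt: lane j active iff 13+j < 14 → j < 1 → 1 active
[0] add(0x32,0x85) = 0xb7
[1] tail/keep = 0xc3
[2] tail/keep = 0x33
[3] tail/keep = 0xa4
[4] tail/keep = 0xfd
[5] tail/keep = 0xe1
[6] tail/keep = 0x4c
[7] tail/keep = 0x1a

vd = [183, 195, 51, 164, 253, 225, 76, 26]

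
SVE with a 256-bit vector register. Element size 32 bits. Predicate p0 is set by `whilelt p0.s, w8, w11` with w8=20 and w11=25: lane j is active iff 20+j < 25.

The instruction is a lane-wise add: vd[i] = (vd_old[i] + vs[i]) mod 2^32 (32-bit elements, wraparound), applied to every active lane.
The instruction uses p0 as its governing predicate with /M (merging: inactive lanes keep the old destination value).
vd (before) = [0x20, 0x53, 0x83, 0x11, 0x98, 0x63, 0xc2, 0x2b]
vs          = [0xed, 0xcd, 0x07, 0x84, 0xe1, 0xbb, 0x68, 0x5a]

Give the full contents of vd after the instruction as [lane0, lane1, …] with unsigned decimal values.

lane count: 256 div 32 = 8
whilelt: lane j active iff 20+j < 25 → j < 5 → 5 active
[0] add(0x20,0xed) = 0x10d
[1] add(0x53,0xcd) = 0x120
[2] add(0x83,0x07) = 0x8a
[3] add(0x11,0x84) = 0x95
[4] add(0x98,0xe1) = 0x179
[5] tail/keep = 0x63
[6] tail/keep = 0xc2
[7] tail/keep = 0x2b

vd = [269, 288, 138, 149, 377, 99, 194, 43]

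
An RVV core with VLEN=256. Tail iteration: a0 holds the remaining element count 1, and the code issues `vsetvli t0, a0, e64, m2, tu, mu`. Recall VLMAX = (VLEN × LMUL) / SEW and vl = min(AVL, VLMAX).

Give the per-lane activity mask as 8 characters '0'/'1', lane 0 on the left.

lanes per group: 256·2/64 = 8
vl = min(AVL, VLMAX) = min(1, 8) = 1
bits (lane 0 leftmost): 10000000

predicate = 10000000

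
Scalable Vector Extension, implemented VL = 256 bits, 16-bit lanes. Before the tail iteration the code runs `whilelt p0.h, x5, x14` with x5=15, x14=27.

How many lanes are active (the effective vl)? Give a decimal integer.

vl = 12

lane count: 256 div 16 = 16
active while 15+j < 27, i.e. j ∈ [0,12) capped at 16 ⇒ 12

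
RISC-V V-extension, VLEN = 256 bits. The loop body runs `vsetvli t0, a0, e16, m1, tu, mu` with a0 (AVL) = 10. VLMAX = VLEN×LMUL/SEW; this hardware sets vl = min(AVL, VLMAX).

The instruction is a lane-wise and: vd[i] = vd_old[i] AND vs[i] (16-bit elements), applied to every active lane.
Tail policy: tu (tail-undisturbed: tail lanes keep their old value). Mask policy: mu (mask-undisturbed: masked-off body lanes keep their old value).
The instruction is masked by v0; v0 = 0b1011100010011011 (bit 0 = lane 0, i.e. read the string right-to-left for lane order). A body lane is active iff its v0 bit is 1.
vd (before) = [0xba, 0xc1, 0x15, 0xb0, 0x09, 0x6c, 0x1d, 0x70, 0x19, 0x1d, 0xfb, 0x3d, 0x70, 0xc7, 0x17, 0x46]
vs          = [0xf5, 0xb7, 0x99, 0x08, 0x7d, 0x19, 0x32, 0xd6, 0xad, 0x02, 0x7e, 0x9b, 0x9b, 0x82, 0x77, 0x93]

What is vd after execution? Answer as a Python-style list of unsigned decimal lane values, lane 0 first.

vd = [176, 129, 21, 0, 9, 108, 29, 80, 25, 29, 251, 61, 112, 199, 23, 70]

VLMAX = (256 × 1) / 16 = 16 lanes
vl ← min(10, 16) = 10
vd[0] and(0xba,0xf5) -> 0xb0
vd[1] and(0xc1,0xb7) -> 0x81
vd[2] mask-off/keep -> 0x15
vd[3] and(0xb0,0x08) -> 0x00
vd[4] and(0x09,0x7d) -> 0x09
vd[5] mask-off/keep -> 0x6c
vd[6] mask-off/keep -> 0x1d
vd[7] and(0x70,0xd6) -> 0x50
vd[8] mask-off/keep -> 0x19
vd[9] mask-off/keep -> 0x1d
vd[10] tail/keep -> 0xfb
vd[11] tail/keep -> 0x3d
vd[12] tail/keep -> 0x70
vd[13] tail/keep -> 0xc7
vd[14] tail/keep -> 0x17
vd[15] tail/keep -> 0x46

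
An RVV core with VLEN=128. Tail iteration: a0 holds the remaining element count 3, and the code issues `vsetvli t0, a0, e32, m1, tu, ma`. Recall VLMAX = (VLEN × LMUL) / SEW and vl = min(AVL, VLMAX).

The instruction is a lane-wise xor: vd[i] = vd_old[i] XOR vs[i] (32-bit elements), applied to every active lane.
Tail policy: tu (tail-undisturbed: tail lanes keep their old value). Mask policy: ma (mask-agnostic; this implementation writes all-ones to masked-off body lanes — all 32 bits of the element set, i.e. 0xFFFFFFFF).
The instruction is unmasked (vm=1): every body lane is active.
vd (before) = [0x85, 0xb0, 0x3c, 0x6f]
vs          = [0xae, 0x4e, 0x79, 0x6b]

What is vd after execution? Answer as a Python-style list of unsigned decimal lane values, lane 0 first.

vd = [43, 254, 69, 111]

VLMAX = VLEN×LMUL/SEW = 128×1/32 = 4
vl = min(AVL, VLMAX) = min(3, 4) = 3
  i=0: xor(0x85,0xae) → 43
  i=1: xor(0xb0,0x4e) → 254
  i=2: xor(0x3c,0x79) → 69
  i=3: tail/keep → 111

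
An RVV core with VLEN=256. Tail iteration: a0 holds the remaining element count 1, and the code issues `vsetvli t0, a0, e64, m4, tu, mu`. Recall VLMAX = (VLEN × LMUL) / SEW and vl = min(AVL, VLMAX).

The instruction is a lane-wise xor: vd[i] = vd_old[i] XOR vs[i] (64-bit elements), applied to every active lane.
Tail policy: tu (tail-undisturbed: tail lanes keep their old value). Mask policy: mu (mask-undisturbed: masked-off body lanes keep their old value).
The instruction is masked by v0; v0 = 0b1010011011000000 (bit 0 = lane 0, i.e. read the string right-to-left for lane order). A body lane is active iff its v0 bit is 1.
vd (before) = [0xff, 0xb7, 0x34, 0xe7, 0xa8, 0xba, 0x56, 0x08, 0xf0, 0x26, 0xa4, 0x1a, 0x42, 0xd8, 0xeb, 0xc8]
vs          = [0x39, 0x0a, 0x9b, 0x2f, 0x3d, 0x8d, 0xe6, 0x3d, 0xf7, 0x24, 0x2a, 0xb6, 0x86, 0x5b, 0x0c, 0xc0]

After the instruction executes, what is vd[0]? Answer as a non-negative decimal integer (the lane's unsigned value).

VLMAX = VLEN×LMUL/SEW = 256×4/64 = 16
vl = min(AVL, VLMAX) = min(1, 16) = 1
[0] mask-off/keep = 0xff
[1] tail/keep = 0xb7
[2] tail/keep = 0x34
[3] tail/keep = 0xe7
[4] tail/keep = 0xa8
[5] tail/keep = 0xba
[6] tail/keep = 0x56
[7] tail/keep = 0x08
[8] tail/keep = 0xf0
[9] tail/keep = 0x26
[10] tail/keep = 0xa4
[11] tail/keep = 0x1a
[12] tail/keep = 0x42
[13] tail/keep = 0xd8
[14] tail/keep = 0xeb
[15] tail/keep = 0xc8

vd[0] = 255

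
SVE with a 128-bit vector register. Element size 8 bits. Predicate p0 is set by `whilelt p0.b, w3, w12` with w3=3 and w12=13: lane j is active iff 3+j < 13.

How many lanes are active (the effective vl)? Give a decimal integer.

lane count: 128 div 8 = 16
whilelt: lane j active iff 3+j < 13 → j < 10 → 10 active

vl = 10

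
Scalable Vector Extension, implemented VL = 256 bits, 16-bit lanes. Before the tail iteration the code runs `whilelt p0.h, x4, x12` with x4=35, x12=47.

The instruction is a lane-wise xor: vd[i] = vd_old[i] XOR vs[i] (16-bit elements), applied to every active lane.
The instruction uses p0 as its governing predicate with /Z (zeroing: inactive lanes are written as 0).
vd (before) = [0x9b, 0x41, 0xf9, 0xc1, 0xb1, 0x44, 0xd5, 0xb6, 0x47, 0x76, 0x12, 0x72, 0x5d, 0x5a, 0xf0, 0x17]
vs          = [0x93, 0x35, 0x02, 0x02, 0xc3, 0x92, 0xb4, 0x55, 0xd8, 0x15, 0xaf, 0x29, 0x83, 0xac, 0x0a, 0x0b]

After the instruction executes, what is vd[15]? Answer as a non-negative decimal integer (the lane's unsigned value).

256-bit reg / 16-bit elem → 16 lanes
active while 35+j < 47, i.e. j ∈ [0,12) capped at 16 ⇒ 12
lane  0: xor(0x9b,0x93) ⇒ 0x08
lane  1: xor(0x41,0x35) ⇒ 0x74
lane  2: xor(0xf9,0x02) ⇒ 0xfb
lane  3: xor(0xc1,0x02) ⇒ 0xc3
lane  4: xor(0xb1,0xc3) ⇒ 0x72
lane  5: xor(0x44,0x92) ⇒ 0xd6
lane  6: xor(0xd5,0xb4) ⇒ 0x61
lane  7: xor(0xb6,0x55) ⇒ 0xe3
lane  8: xor(0x47,0xd8) ⇒ 0x9f
lane  9: xor(0x76,0x15) ⇒ 0x63
lane 10: xor(0x12,0xaf) ⇒ 0xbd
lane 11: xor(0x72,0x29) ⇒ 0x5b
lane 12: tail/zero ⇒ 0x00
lane 13: tail/zero ⇒ 0x00
lane 14: tail/zero ⇒ 0x00
lane 15: tail/zero ⇒ 0x00

vd[15] = 0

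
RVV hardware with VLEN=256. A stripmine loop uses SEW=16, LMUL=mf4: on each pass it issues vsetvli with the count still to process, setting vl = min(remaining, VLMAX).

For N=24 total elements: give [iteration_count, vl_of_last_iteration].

[iterations, last_vl] = [6, 4]

VLMAX = VLEN×LMUL/SEW = 256×1/4/16 = 4
N=24: ⌈24/4⌉ = 6 iters; last vl = 24 − 5×4 = 4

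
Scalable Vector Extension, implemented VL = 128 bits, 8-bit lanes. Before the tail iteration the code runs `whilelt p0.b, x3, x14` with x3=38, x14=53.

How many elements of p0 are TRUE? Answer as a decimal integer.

lane count: 128 div 8 = 16
p0[j] = (38+j < 53); true for j=0..14 → 15 lanes set

vl = 15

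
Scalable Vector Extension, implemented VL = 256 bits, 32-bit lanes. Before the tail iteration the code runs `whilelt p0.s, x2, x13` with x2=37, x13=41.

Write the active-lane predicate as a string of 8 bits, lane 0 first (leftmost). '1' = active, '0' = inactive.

lane count: 256 div 32 = 8
whilelt: lane j active iff 37+j < 41 → j < 4 → 4 active
bits (lane 0 leftmost): 11110000

predicate = 11110000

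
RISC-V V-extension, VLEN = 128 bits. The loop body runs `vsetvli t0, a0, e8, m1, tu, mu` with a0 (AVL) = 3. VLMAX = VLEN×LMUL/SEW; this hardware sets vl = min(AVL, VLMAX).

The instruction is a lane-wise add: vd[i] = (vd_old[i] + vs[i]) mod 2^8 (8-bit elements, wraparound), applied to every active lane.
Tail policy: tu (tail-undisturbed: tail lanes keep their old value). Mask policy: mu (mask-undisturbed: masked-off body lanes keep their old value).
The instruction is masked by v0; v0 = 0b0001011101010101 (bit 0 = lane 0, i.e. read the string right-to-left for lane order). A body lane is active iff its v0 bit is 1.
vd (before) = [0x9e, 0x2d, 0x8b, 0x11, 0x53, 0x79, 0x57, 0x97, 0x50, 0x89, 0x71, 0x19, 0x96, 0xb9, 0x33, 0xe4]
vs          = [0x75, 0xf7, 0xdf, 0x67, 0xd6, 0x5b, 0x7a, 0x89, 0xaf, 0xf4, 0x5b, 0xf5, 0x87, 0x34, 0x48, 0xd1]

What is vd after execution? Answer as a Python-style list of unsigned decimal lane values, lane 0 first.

vd = [19, 45, 106, 17, 83, 121, 87, 151, 80, 137, 113, 25, 150, 185, 51, 228]

VLMAX = (128 × 1) / 8 = 16 lanes
vl = min(AVL, VLMAX) = min(3, 16) = 3
lane  0: add(0x9e,0x75) ⇒ 0x13
lane  1: mask-off/keep ⇒ 0x2d
lane  2: add(0x8b,0xdf) ⇒ 0x6a
lane  3: tail/keep ⇒ 0x11
lane  4: tail/keep ⇒ 0x53
lane  5: tail/keep ⇒ 0x79
lane  6: tail/keep ⇒ 0x57
lane  7: tail/keep ⇒ 0x97
lane  8: tail/keep ⇒ 0x50
lane  9: tail/keep ⇒ 0x89
lane 10: tail/keep ⇒ 0x71
lane 11: tail/keep ⇒ 0x19
lane 12: tail/keep ⇒ 0x96
lane 13: tail/keep ⇒ 0xb9
lane 14: tail/keep ⇒ 0x33
lane 15: tail/keep ⇒ 0xe4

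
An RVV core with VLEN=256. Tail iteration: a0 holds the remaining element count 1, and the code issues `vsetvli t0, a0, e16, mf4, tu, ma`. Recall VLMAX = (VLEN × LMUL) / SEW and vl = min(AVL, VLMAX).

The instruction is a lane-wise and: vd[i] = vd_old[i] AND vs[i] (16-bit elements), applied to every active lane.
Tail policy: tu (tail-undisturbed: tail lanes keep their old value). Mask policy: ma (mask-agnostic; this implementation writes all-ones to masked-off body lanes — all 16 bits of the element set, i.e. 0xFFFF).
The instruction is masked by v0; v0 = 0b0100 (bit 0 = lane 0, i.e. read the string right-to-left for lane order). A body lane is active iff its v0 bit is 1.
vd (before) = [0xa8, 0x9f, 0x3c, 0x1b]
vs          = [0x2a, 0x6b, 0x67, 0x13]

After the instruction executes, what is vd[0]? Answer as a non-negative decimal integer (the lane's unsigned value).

vd[0] = 65535

lanes per group: 256·1/4/16 = 4
AVL=1 ≤ VLMAX=4, so vl = 1
[0] mask-off/ones = 0xffff
[1] tail/keep = 0x9f
[2] tail/keep = 0x3c
[3] tail/keep = 0x1b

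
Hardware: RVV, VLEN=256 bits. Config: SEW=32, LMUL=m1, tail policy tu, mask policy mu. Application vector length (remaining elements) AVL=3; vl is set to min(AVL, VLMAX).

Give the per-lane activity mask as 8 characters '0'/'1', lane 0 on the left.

VLMAX = VLEN×LMUL/SEW = 256×1/32 = 8
AVL=3 ≤ VLMAX=8, so vl = 3
bits (lane 0 leftmost): 11100000

predicate = 11100000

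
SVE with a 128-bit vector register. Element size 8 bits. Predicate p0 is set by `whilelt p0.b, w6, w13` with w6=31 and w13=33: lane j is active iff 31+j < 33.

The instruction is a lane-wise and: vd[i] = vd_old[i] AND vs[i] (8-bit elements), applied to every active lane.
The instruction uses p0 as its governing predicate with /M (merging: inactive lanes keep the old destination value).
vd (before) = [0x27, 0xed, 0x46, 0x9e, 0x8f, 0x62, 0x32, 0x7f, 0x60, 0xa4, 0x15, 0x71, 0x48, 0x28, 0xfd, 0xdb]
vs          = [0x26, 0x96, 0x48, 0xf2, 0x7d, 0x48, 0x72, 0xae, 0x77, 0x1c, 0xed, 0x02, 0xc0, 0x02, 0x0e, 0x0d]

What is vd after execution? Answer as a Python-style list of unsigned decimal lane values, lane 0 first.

128-bit reg / 8-bit elem → 16 lanes
p0[j] = (31+j < 33); true for j=0..1 → 2 lanes set
vd[0] and(0x27,0x26) -> 0x26
vd[1] and(0xed,0x96) -> 0x84
vd[2] tail/keep -> 0x46
vd[3] tail/keep -> 0x9e
vd[4] tail/keep -> 0x8f
vd[5] tail/keep -> 0x62
vd[6] tail/keep -> 0x32
vd[7] tail/keep -> 0x7f
vd[8] tail/keep -> 0x60
vd[9] tail/keep -> 0xa4
vd[10] tail/keep -> 0x15
vd[11] tail/keep -> 0x71
vd[12] tail/keep -> 0x48
vd[13] tail/keep -> 0x28
vd[14] tail/keep -> 0xfd
vd[15] tail/keep -> 0xdb

vd = [38, 132, 70, 158, 143, 98, 50, 127, 96, 164, 21, 113, 72, 40, 253, 219]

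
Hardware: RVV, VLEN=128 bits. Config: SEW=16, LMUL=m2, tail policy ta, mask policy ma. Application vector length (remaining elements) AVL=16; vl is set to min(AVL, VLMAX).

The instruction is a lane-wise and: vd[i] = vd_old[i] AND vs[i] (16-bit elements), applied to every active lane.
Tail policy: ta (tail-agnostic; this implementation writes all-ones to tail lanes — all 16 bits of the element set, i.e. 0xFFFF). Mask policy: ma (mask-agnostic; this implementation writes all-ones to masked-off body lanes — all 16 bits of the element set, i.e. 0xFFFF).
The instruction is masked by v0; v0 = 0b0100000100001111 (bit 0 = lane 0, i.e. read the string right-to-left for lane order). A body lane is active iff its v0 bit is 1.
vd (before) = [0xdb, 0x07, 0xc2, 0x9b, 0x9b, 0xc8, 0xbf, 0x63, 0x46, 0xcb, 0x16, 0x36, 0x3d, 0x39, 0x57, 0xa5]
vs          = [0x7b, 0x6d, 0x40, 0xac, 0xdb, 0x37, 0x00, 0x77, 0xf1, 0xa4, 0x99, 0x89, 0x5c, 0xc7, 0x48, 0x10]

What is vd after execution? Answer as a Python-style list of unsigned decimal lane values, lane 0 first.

VLMAX = VLEN×LMUL/SEW = 128×2/16 = 16
vl ← min(16, 16) = 16
  i=0: and(0xdb,0x7b) → 91
  i=1: and(0x07,0x6d) → 5
  i=2: and(0xc2,0x40) → 64
  i=3: and(0x9b,0xac) → 136
  i=4: mask-off/ones → 65535
  i=5: mask-off/ones → 65535
  i=6: mask-off/ones → 65535
  i=7: mask-off/ones → 65535
  i=8: and(0x46,0xf1) → 64
  i=9: mask-off/ones → 65535
  i=10: mask-off/ones → 65535
  i=11: mask-off/ones → 65535
  i=12: mask-off/ones → 65535
  i=13: mask-off/ones → 65535
  i=14: and(0x57,0x48) → 64
  i=15: mask-off/ones → 65535

vd = [91, 5, 64, 136, 65535, 65535, 65535, 65535, 64, 65535, 65535, 65535, 65535, 65535, 64, 65535]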